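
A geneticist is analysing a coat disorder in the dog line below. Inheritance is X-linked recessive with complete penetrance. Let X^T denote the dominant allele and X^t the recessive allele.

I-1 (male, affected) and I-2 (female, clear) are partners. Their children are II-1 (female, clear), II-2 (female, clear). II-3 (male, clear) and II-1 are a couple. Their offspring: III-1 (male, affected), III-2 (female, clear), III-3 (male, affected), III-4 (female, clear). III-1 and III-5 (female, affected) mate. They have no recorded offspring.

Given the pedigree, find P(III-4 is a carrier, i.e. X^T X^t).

1/2

II-3 is clear, so II-3 is X^T Y.
II-1 is clear so carries T and received t from I-1 (X^t Y), so II-1 is X^T X^t.
Their cross gives offspring ratios 1/2 X^T X^T : 1/2 X^T X^t. Conditioning on III-4 being clear, P(X^T X^t) = 1/2 / 1 = 1/2.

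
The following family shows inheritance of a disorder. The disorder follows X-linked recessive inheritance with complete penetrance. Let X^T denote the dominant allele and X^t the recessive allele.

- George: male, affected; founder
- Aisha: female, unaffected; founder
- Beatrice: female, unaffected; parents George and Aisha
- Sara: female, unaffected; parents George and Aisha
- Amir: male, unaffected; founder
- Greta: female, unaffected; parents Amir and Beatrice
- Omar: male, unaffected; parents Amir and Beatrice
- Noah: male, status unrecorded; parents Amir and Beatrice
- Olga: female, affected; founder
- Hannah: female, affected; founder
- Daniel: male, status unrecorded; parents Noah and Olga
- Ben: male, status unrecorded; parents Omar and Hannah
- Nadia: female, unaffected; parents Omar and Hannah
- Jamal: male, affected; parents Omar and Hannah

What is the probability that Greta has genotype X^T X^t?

1/2

Amir is unaffected, so Amir is X^T Y.
Beatrice is unaffected so carries T and received t from George (X^t Y), so Beatrice is X^T X^t.
Their cross gives offspring ratios 1/2 X^T X^T : 1/2 X^T X^t. Conditioning on Greta being unaffected, P(X^T X^t) = 1/2 / 1 = 1/2.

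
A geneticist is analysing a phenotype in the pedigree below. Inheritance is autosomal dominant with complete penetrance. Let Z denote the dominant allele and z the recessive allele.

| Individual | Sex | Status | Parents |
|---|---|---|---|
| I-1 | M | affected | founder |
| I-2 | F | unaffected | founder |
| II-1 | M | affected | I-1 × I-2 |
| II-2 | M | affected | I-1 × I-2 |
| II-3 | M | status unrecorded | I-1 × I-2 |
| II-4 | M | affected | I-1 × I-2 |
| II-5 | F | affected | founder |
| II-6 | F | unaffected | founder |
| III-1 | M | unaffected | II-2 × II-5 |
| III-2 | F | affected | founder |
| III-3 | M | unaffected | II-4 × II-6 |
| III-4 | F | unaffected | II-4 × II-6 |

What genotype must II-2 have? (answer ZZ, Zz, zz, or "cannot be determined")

Zz

From phenotype alone, II-2 is ZZ or Zz.
II-2 is affected so carries Z and received z from I-2 (zz), so II-2 is Zz.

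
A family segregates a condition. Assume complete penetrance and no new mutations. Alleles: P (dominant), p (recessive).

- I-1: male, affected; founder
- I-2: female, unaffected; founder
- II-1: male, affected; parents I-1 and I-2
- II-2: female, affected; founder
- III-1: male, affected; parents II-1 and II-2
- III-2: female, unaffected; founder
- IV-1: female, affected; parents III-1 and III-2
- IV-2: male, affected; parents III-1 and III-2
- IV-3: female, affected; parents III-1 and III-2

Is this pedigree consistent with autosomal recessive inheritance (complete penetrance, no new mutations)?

Yes

A consistent assignment under autosomal recessive exists: I-1 pp, I-2 Pp, II-1 pp, II-2 pp, III-1 pp, III-2 Pp, IV-1 pp, IV-2 pp, IV-3 pp.
In this assignment every recorded phenotype matches its genotype and every non-founder's genotype is obtainable from its parents' genotypes, so the pedigree is consistent.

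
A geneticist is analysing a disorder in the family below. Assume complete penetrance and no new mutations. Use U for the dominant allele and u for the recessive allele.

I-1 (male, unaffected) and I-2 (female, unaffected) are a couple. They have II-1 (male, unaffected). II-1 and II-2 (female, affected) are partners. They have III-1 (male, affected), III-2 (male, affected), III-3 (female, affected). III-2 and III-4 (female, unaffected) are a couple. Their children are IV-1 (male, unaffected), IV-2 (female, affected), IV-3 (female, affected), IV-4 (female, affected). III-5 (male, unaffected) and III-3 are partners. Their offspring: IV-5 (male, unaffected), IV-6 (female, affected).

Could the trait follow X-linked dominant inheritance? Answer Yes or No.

Yes

A consistent assignment under X-linked dominant exists: I-1 X^u Y, I-2 X^u X^u, II-1 X^u Y, II-2 X^U X^U, III-1 X^U Y, III-2 X^U Y, III-3 X^U X^u, III-4 X^u X^u, III-5 X^u Y, IV-1 X^u Y, IV-2 X^U X^u, IV-3 X^U X^u, IV-4 X^U X^u, IV-5 X^u Y, IV-6 X^U X^u.
In this assignment every recorded phenotype matches its genotype and every non-founder's genotype is obtainable from its parents' genotypes, so the pedigree is consistent.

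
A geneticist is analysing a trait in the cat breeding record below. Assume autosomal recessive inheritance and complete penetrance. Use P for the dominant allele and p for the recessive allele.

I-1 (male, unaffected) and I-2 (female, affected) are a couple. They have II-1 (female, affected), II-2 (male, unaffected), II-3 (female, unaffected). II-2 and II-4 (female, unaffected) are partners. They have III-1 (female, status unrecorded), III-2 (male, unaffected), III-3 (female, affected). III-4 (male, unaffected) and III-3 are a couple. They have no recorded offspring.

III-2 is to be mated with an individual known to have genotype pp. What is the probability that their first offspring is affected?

1/3

II-2 is unaffected so carries P and received p from I-2 (pp), so II-2 is Pp.
II-4 is unaffected so carries P and passed p to III-3 (pp), so II-4 is Pp.
III-2 is an unaffected offspring of II-2 (Pp) × II-4 (Pp), whose cross gives 1/4 PP : 1/2 Pp : 1/4 pp; conditioning on being unaffected, III-2 is PP with probability 1/3, Pp with probability 2/3.
Summing over parental genotype combinations, P(offspring is affected) = 2/3·1/2 = 1/3.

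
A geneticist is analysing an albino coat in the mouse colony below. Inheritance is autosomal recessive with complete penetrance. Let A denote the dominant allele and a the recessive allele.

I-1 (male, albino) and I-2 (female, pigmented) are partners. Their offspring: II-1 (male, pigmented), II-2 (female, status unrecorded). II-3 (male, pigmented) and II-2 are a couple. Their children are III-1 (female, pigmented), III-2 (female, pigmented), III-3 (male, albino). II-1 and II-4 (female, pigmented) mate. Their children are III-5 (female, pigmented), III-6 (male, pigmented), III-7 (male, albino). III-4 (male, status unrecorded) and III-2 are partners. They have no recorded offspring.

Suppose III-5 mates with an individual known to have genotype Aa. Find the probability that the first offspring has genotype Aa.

II-1 is pigmented so carries A and received a from I-1 (aa), so II-1 is Aa.
II-4 is pigmented so carries A and passed a to III-7 (aa), so II-4 is Aa.
III-5 is a pigmented offspring of II-1 (Aa) × II-4 (Aa), whose cross gives 1/4 AA : 1/2 Aa : 1/4 aa; conditioning on being pigmented, III-5 is AA with probability 1/3, Aa with probability 2/3.
Summing over parental genotype combinations, P(offspring has genotype Aa) = 1/3·1/2 + 2/3·1/2 = 1/2.

1/2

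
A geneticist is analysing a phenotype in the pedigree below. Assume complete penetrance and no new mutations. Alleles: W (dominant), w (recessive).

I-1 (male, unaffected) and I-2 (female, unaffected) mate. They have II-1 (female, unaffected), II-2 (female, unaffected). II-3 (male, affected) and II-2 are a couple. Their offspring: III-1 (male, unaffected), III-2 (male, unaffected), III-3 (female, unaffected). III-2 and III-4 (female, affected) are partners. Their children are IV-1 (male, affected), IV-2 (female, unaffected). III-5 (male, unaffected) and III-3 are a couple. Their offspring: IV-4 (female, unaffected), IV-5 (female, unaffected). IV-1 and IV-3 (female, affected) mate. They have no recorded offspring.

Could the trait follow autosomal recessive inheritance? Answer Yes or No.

A consistent assignment under autosomal recessive exists: I-1 WW, I-2 WW, II-1 WW, II-2 WW, II-3 ww, III-1 Ww, III-2 Ww, III-3 Ww, III-4 ww, III-5 WW, IV-1 ww, IV-2 Ww, IV-3 ww, IV-4 WW, IV-5 WW.
In this assignment every recorded phenotype matches its genotype and every non-founder's genotype is obtainable from its parents' genotypes, so the pedigree is consistent.

Yes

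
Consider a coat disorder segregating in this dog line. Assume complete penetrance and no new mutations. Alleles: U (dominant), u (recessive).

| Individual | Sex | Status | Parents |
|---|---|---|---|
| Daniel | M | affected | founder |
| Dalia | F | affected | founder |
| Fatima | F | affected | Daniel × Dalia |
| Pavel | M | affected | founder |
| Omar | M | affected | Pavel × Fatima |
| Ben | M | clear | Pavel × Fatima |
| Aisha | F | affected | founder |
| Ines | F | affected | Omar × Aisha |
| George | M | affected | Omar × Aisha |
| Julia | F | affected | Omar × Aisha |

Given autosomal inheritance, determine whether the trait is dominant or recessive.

Pavel and Fatima are both affected yet have a clear child Ben. Under a recessive model two affected parents are homozygous and every child would be affected, so the trait cannot be recessive.

dominant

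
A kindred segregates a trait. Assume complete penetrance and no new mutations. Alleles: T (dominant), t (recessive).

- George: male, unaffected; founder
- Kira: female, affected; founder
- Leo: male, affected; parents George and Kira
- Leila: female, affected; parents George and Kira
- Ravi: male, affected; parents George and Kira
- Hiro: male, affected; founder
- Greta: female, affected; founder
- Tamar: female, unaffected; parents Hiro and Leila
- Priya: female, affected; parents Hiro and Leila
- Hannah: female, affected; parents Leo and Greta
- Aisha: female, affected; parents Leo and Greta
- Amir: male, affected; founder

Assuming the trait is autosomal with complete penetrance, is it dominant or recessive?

Hiro and Leila are both affected yet have an unaffected child Tamar. Under a recessive model two affected parents are homozygous and every child would be affected, so the trait cannot be recessive.

dominant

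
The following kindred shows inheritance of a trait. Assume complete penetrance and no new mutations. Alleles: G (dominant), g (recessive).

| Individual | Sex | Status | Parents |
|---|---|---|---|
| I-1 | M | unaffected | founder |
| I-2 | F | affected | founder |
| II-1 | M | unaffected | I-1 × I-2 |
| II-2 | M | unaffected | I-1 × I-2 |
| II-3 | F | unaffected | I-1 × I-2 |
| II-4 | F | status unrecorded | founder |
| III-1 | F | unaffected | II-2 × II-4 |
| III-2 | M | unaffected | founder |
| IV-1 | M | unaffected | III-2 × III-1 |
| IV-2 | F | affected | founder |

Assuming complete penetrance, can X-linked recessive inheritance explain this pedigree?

No

Under X-linked recessive, II-1 (unaffected, male) cannot arise from I-1 (unaffected) × I-2 (affected).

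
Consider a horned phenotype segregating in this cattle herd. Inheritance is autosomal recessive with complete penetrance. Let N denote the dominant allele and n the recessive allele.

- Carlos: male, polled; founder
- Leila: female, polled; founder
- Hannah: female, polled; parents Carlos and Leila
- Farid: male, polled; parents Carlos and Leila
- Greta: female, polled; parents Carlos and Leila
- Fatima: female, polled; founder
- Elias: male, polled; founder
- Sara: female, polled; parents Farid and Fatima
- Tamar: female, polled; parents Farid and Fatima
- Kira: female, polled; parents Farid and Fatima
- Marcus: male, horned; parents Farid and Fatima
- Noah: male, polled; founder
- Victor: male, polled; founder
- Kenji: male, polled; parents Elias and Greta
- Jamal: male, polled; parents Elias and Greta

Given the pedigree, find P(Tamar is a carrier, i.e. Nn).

Farid is polled so carries N and passed n to Marcus (nn), so Farid is Nn.
Fatima is polled so carries N and passed n to Marcus (nn), so Fatima is Nn.
Their cross gives offspring ratios 1/4 NN : 1/2 Nn : 1/4 nn. Conditioning on Tamar being polled, P(Nn) = 1/2 / 3/4 = 2/3.

2/3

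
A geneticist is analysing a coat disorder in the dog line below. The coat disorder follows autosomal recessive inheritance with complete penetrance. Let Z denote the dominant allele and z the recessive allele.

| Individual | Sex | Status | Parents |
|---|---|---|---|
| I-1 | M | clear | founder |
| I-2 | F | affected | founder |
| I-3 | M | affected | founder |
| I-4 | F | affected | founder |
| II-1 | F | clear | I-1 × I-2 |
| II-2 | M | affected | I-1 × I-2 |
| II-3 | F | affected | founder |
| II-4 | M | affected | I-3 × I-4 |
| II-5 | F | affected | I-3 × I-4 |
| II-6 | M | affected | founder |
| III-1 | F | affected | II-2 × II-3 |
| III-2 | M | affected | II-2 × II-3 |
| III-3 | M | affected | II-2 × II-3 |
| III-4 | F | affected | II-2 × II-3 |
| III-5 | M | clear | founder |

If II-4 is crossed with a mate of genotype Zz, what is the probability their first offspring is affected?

II-4 is affected, so II-4 is zz.
The cross gives 1/2 Zz : 1/2 zz, so P(offspring is affected) = 1/2.

1/2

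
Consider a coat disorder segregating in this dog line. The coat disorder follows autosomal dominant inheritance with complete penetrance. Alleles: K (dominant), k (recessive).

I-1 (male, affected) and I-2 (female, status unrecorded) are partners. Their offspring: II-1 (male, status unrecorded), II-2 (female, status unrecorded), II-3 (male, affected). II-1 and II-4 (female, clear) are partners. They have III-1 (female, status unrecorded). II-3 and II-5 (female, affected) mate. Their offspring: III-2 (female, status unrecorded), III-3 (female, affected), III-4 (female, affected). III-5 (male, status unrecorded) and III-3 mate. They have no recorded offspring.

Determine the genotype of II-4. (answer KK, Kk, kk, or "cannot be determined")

kk

II-4 is clear, so II-4 is kk.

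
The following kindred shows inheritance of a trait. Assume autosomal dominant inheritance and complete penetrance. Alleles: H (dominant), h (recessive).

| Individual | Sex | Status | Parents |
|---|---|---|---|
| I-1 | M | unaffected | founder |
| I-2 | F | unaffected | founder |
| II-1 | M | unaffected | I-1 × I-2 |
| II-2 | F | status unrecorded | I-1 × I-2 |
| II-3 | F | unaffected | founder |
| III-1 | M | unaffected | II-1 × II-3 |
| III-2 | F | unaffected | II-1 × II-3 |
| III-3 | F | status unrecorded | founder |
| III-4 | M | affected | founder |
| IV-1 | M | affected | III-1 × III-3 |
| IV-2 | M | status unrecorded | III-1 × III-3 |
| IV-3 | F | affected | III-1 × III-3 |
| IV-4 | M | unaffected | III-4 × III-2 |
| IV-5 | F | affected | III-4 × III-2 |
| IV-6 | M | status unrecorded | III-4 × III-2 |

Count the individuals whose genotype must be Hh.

4

Obligate heterozygotes: III-4 is affected so carries H and passed h to IV-4 (hh), so III-4 is Hh; IV-1 is affected so carries H and received h from III-1 (hh), so IV-1 is Hh; IV-3 is affected so carries H and received h from III-1 (hh), so IV-3 is Hh; IV-5 is affected so carries H and received h from III-2 (hh), so IV-5 is Hh.
Every other individual is either homozygous by phenotype or has at least one consistent homozygous assignment, so the count is 4.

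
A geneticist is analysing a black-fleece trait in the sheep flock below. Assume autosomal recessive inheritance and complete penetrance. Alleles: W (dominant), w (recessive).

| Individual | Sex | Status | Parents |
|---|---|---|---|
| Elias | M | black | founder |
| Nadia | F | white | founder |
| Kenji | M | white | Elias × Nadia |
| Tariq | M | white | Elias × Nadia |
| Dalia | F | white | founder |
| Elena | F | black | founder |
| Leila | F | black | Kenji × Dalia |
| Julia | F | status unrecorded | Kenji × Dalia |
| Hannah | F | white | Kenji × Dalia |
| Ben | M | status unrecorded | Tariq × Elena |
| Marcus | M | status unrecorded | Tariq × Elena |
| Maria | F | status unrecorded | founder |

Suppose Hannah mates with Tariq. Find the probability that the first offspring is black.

Kenji is white so carries W and received w from Elias (ww), so Kenji is Ww.
Dalia is white so carries W and passed w to Leila (ww), so Dalia is Ww.
Hannah is a white offspring of Kenji (Ww) × Dalia (Ww), whose cross gives 1/4 WW : 1/2 Ww : 1/4 ww; conditioning on being white, Hannah is WW with probability 1/3, Ww with probability 2/3.
Tariq is white so carries W and received w from Elias (ww), so Tariq is Ww.
Summing over parental genotype combinations, P(offspring is black) = 2/3·1/4 = 1/6.

1/6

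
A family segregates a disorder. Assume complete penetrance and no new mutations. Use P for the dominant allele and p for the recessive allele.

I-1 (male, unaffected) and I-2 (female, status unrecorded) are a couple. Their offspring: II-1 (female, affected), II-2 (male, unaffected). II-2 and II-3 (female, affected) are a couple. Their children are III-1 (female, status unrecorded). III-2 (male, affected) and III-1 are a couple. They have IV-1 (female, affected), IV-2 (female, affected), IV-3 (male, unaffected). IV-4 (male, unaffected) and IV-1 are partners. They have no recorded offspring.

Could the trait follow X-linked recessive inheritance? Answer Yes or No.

No

Under X-linked recessive, II-1 (affected, female) cannot arise from I-1 (unaffected) × I-2 (unrecorded).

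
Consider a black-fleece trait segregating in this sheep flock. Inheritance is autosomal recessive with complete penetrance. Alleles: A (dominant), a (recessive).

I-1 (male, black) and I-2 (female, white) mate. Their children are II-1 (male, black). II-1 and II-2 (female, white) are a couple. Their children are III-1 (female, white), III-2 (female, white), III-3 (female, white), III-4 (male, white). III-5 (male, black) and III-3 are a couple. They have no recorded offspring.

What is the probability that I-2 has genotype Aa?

1

I-2 is white so carries A and passed a to II-1 (aa), so I-2 is Aa, giving P(Aa) = 1.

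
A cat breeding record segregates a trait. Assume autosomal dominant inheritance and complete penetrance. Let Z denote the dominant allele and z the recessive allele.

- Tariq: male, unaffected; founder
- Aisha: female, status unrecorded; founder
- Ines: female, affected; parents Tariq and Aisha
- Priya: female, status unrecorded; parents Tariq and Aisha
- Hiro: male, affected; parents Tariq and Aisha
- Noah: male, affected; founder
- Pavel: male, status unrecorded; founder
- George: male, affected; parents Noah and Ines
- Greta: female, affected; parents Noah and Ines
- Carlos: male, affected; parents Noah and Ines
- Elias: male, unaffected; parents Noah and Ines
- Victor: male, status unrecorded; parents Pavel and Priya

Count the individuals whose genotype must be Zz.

3

Obligate heterozygotes: Ines is affected so carries Z and received z from Tariq (zz), so Ines is Zz; Hiro is affected so carries Z and received z from Tariq (zz), so Hiro is Zz; Noah is affected so carries Z and passed z to Elias (zz), so Noah is Zz.
Every other individual is either homozygous by phenotype or has at least one consistent homozygous assignment, so the count is 3.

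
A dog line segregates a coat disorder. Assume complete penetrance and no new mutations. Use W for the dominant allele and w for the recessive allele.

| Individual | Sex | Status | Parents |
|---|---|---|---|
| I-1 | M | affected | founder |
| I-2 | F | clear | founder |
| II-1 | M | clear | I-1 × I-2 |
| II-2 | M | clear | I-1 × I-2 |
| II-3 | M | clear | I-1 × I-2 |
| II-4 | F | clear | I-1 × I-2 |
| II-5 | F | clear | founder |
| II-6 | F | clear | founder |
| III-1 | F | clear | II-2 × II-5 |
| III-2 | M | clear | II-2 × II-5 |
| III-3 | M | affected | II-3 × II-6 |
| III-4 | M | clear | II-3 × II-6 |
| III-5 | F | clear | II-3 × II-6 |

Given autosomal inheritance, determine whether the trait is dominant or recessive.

II-3 and II-6 are both clear yet have an affected child III-3. Under dominance, an affected child requires at least one affected parent, so the trait cannot be dominant.

recessive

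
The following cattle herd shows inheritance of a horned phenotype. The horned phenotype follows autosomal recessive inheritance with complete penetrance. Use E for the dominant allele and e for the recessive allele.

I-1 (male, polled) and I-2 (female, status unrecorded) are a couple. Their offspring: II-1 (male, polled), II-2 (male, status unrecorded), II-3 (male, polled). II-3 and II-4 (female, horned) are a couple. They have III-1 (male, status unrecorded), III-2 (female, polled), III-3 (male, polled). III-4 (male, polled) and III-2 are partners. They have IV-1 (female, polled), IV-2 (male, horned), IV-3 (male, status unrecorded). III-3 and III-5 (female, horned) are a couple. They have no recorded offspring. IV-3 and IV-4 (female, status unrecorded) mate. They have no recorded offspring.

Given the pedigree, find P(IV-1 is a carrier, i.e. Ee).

III-4 is polled so carries E and passed e to IV-2 (ee), so III-4 is Ee.
III-2 is polled so carries E and received e from II-4 (ee), so III-2 is Ee.
Their cross gives offspring ratios 1/4 EE : 1/2 Ee : 1/4 ee. Conditioning on IV-1 being polled, P(Ee) = 1/2 / 3/4 = 2/3.

2/3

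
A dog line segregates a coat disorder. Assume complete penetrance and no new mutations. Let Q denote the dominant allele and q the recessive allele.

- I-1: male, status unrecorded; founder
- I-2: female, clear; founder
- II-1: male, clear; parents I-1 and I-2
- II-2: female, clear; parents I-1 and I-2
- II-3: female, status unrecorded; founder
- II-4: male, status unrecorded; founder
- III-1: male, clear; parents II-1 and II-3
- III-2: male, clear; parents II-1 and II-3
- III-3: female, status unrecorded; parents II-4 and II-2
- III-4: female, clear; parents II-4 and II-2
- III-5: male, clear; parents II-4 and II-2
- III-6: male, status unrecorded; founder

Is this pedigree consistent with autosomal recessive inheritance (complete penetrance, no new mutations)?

Yes

A consistent assignment under autosomal recessive exists: I-1 QQ, I-2 QQ, II-1 QQ, II-2 QQ, II-3 QQ, II-4 QQ, III-1 QQ, III-2 QQ, III-3 QQ, III-4 QQ, III-5 QQ, III-6 QQ.
In this assignment every recorded phenotype matches its genotype and every non-founder's genotype is obtainable from its parents' genotypes, so the pedigree is consistent.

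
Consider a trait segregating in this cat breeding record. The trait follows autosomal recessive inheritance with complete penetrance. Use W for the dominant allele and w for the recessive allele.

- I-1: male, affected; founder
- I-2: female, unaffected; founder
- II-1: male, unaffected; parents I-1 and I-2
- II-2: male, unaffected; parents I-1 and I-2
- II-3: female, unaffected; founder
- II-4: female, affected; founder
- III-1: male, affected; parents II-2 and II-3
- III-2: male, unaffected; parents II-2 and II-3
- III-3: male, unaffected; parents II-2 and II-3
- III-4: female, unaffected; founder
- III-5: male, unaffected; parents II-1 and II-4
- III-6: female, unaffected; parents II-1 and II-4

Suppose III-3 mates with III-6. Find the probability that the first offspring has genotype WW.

II-2 is unaffected so carries W and received w from I-1 (ww), so II-2 is Ww.
II-3 is unaffected so carries W and passed w to III-1 (ww), so II-3 is Ww.
III-3 is an unaffected offspring of II-2 (Ww) × II-3 (Ww), whose cross gives 1/4 WW : 1/2 Ww : 1/4 ww; conditioning on being unaffected, III-3 is WW with probability 1/3, Ww with probability 2/3.
III-6 is unaffected so carries W and received w from II-4 (ww), so III-6 is Ww.
Summing over parental genotype combinations, P(offspring has genotype WW) = 1/3·1/2 + 2/3·1/4 = 1/3.

1/3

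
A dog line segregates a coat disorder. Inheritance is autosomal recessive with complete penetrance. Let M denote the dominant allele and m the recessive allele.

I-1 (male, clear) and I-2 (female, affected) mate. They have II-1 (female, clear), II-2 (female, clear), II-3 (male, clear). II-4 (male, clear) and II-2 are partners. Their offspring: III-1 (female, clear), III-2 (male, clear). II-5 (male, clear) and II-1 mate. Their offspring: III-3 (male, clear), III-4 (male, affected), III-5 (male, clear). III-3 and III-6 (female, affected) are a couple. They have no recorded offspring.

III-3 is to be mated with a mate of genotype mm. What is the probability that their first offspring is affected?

1/3

II-5 is clear so carries M and passed m to III-4 (mm), so II-5 is Mm.
II-1 is clear so carries M and received m from I-2 (mm), so II-1 is Mm.
III-3 is a clear offspring of II-5 (Mm) × II-1 (Mm), whose cross gives 1/4 MM : 1/2 Mm : 1/4 mm; conditioning on being clear, III-3 is MM with probability 1/3, Mm with probability 2/3.
Summing over parental genotype combinations, P(offspring is affected) = 2/3·1/2 = 1/3.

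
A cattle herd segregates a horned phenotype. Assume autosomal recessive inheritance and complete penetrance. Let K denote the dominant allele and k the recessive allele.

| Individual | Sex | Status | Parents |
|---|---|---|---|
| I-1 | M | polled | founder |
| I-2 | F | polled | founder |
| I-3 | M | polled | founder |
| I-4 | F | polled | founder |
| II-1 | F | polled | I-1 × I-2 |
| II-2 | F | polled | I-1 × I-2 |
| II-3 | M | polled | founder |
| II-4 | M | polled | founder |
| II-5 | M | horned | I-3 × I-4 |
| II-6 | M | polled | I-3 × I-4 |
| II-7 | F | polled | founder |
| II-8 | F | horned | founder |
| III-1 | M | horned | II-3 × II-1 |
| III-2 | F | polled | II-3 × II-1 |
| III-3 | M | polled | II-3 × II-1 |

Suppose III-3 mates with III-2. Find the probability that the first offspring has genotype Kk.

4/9

II-3 is polled so carries K and passed k to III-1 (kk), so II-3 is Kk.
II-1 is polled so carries K and passed k to III-1 (kk), so II-1 is Kk.
III-3 is a polled offspring of II-3 (Kk) × II-1 (Kk), whose cross gives 1/4 KK : 1/2 Kk : 1/4 kk; conditioning on being polled, III-3 is KK with probability 1/3, Kk with probability 2/3.
III-2 is a polled offspring of II-3 (Kk) × II-1 (Kk), whose cross gives 1/4 KK : 1/2 Kk : 1/4 kk; conditioning on being polled, III-2 is KK with probability 1/3, Kk with probability 2/3.
Summing over parental genotype combinations, P(offspring has genotype Kk) = 2/9·1/2 + 2/9·1/2 + 4/9·1/2 = 4/9.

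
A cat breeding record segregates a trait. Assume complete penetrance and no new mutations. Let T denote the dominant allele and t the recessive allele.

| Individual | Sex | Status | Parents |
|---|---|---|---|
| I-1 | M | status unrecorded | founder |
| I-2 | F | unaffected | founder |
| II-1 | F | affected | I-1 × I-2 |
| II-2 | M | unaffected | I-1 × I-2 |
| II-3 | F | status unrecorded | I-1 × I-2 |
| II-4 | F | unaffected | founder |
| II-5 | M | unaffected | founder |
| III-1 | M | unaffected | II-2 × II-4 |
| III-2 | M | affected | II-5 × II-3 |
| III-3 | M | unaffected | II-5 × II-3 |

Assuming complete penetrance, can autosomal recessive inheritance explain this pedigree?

A consistent assignment under autosomal recessive exists: I-1 Tt, I-2 Tt, II-1 tt, II-2 TT, II-3 Tt, II-4 TT, II-5 Tt, III-1 TT, III-2 tt, III-3 TT.
In this assignment every recorded phenotype matches its genotype and every non-founder's genotype is obtainable from its parents' genotypes, so the pedigree is consistent.

Yes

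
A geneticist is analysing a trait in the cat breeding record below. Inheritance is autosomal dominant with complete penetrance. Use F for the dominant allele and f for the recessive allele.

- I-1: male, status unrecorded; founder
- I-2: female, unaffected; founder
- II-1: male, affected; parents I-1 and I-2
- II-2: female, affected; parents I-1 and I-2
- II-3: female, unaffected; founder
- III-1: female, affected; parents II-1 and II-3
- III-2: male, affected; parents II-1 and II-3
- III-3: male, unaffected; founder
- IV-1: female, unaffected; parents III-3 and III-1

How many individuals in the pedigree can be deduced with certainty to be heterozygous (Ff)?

4

Obligate heterozygotes: II-1 is affected so carries F and received f from I-2 (ff), so II-1 is Ff; II-2 is affected so carries F and received f from I-2 (ff), so II-2 is Ff; III-1 is affected so carries F and received f from II-3 (ff), so III-1 is Ff; III-2 is affected so carries F and received f from II-3 (ff), so III-2 is Ff.
Every other individual is either homozygous by phenotype or has at least one consistent homozygous assignment, so the count is 4.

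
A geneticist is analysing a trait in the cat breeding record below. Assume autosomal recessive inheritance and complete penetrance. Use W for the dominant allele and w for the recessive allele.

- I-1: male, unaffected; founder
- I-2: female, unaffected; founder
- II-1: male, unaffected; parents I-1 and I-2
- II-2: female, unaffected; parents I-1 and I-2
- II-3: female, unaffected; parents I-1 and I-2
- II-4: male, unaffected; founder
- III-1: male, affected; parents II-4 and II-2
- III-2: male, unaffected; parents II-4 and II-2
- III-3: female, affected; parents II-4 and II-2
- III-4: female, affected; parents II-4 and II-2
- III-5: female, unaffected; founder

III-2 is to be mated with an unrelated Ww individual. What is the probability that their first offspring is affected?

II-4 is unaffected so carries W and passed w to III-1 (ww), so II-4 is Ww.
II-2 is unaffected so carries W and passed w to III-1 (ww), so II-2 is Ww.
III-2 is an unaffected offspring of II-4 (Ww) × II-2 (Ww), whose cross gives 1/4 WW : 1/2 Ww : 1/4 ww; conditioning on being unaffected, III-2 is WW with probability 1/3, Ww with probability 2/3.
Summing over parental genotype combinations, P(offspring is affected) = 2/3·1/4 = 1/6.

1/6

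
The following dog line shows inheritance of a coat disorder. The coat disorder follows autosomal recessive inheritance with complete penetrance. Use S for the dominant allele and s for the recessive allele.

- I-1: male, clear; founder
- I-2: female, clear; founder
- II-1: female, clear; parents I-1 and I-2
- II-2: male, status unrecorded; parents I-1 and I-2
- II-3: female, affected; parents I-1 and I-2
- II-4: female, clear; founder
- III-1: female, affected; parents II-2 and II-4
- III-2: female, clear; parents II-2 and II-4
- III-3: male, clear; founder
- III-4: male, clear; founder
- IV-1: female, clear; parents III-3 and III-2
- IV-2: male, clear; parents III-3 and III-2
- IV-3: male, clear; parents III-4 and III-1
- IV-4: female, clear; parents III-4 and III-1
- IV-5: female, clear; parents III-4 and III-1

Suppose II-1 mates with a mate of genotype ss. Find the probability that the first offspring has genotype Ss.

I-1 is clear so carries S and passed s to II-3 (ss), so I-1 is Ss.
I-2 is clear so carries S and passed s to II-3 (ss), so I-2 is Ss.
II-1 is a clear offspring of I-1 (Ss) × I-2 (Ss), whose cross gives 1/4 SS : 1/2 Ss : 1/4 ss; conditioning on being clear, II-1 is SS with probability 1/3, Ss with probability 2/3.
Summing over parental genotype combinations, P(offspring has genotype Ss) = 1/3·1 + 2/3·1/2 = 2/3.

2/3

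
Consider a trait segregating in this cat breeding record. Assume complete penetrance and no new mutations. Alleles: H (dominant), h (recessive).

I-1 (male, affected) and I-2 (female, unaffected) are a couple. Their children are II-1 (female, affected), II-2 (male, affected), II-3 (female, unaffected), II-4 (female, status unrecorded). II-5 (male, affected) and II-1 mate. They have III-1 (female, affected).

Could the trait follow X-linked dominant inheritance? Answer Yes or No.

No

Under X-linked dominant, II-2 (affected, male) cannot arise from I-1 (affected) × I-2 (unaffected).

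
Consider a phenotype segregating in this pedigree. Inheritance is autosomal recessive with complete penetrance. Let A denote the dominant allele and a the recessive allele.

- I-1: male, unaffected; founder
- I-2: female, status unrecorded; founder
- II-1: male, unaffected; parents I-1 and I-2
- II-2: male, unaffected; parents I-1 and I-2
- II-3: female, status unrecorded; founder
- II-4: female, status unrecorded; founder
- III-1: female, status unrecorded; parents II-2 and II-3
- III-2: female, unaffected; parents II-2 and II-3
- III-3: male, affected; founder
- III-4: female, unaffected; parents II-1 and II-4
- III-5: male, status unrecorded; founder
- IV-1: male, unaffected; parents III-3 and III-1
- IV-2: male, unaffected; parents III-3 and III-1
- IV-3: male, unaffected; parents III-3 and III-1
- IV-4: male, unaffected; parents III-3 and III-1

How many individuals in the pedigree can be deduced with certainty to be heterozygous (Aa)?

Obligate heterozygotes: IV-1 is unaffected so carries A and received a from III-3 (aa), so IV-1 is Aa; IV-2 is unaffected so carries A and received a from III-3 (aa), so IV-2 is Aa; IV-3 is unaffected so carries A and received a from III-3 (aa), so IV-3 is Aa; IV-4 is unaffected so carries A and received a from III-3 (aa), so IV-4 is Aa.
Every other individual is either homozygous by phenotype or has at least one consistent homozygous assignment, so the count is 4.

4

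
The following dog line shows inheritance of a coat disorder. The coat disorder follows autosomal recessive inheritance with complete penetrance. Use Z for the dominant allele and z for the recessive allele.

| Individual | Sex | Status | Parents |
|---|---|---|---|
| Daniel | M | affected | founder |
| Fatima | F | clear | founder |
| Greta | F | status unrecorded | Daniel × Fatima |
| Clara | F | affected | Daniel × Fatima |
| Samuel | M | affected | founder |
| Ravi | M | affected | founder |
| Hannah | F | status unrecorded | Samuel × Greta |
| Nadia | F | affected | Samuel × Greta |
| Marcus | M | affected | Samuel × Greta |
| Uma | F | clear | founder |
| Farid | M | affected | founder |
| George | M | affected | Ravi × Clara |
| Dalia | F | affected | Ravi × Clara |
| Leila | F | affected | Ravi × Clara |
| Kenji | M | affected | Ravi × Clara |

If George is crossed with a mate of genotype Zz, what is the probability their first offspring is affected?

1/2

George is affected, so George is zz.
The cross gives 1/2 Zz : 1/2 zz, so P(offspring is affected) = 1/2.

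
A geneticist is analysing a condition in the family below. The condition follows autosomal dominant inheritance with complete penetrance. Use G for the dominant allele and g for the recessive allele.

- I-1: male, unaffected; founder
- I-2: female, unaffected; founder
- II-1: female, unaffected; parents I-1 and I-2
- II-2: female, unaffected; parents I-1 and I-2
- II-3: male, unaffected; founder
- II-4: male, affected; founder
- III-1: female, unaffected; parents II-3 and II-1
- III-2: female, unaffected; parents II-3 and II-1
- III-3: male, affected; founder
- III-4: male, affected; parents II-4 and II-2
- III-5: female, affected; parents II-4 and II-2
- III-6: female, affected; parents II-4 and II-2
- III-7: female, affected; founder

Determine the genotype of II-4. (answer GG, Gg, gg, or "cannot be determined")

cannot be determined

II-4's phenotype allows GG or Gg, and no parent or child forces a single allele at both positions; consistent genotype assignments exist with II-4 as GG or Gg.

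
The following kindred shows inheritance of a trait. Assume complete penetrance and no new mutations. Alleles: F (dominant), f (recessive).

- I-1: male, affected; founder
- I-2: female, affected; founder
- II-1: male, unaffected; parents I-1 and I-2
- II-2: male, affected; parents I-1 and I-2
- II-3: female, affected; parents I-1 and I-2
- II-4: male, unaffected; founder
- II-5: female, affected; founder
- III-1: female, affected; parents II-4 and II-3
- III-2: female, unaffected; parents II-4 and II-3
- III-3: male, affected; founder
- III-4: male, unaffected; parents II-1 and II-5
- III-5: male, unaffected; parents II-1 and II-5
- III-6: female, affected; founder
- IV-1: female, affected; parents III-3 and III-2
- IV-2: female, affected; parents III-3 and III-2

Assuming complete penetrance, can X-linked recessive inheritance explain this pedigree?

Under X-linked recessive, II-1 (unaffected, male) cannot arise from I-1 (affected) × I-2 (affected).

No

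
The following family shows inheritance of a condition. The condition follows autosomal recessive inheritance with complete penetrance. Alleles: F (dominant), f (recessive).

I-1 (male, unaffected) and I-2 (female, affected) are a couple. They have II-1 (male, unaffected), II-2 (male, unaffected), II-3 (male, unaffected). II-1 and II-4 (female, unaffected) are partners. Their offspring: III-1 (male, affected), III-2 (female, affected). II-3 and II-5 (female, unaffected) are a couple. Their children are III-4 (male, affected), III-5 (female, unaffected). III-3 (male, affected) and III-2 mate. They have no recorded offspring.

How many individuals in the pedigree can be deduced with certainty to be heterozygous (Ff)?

Obligate heterozygotes: II-1 is unaffected so carries F and received f from I-2 (ff), so II-1 is Ff; II-2 is unaffected so carries F and received f from I-2 (ff), so II-2 is Ff; II-3 is unaffected so carries F and received f from I-2 (ff), so II-3 is Ff; II-4 is unaffected so carries F and passed f to III-1 (ff), so II-4 is Ff; II-5 is unaffected so carries F and passed f to III-4 (ff), so II-5 is Ff.
Every other individual is either homozygous by phenotype or has at least one consistent homozygous assignment, so the count is 5.

5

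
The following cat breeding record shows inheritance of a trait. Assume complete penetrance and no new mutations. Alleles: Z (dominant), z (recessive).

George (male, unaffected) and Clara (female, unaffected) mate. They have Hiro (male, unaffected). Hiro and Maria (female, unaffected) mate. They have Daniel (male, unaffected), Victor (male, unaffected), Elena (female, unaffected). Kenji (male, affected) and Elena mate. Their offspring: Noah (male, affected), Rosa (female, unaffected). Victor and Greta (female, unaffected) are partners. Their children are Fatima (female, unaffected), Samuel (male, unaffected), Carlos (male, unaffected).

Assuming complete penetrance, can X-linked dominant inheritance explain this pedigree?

No

Under X-linked dominant, Noah (affected, male) cannot arise from Kenji (affected) × Elena (unaffected).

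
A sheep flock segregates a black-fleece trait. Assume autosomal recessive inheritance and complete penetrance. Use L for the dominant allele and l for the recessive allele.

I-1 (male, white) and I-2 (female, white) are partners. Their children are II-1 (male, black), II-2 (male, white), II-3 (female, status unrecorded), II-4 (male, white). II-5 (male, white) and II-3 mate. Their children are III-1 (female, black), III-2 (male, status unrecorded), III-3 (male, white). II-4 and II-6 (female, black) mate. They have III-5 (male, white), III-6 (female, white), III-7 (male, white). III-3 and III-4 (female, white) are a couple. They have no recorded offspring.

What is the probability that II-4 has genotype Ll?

I-1 is white so carries L and passed l to II-1 (ll), so I-1 is Ll.
I-2 is white so carries L and passed l to II-1 (ll), so I-2 is Ll.
Their cross gives offspring ratios 1/4 LL : 1/2 Ll : 1/4 ll. Conditioning on II-4 being white, P(Ll) = 1/2 / 3/4 = 2/3 before taking II-4's own offspring into account.
II-6 is black, so II-6 is ll.
Now use II-4's offspring. Probability of each recorded status — white son III-5: 1/2 if II-4 is Ll, 1 if LL; white daughter III-6: 1/2 if II-4 is Ll, 1 if LL; white son III-7: 1/2 if II-4 is Ll, 1 if LL.
Bayes: P(Ll) = 2/3·1/8 / (2/3·1/8 + 1/3·1) = 1/5.

1/5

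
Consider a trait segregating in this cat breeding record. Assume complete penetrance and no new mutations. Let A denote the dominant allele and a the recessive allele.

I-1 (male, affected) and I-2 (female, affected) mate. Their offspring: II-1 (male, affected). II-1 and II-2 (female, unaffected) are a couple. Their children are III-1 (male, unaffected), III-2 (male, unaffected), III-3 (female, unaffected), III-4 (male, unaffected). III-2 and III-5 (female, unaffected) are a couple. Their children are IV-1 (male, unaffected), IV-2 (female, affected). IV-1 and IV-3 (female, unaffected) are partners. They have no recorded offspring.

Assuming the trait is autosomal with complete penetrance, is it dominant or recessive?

III-2 and III-5 are both unaffected yet have an affected child IV-2. Under dominance, an affected child requires at least one affected parent, so the trait cannot be dominant.

recessive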